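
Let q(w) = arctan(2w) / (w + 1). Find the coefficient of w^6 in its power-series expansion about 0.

Multiply the numerator's expansion by the denominator's geometric series.
So c_6 = q^(6)(0)/6! = -86/15.

-86/15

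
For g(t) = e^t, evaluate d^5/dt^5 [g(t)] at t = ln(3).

3

Differentiate repeatedly and evaluate at the center.
From the series, [(t - ln(3))^5] g = 1/40; multiply by 5! = 120 to get 3.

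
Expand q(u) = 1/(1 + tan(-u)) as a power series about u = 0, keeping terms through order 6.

Let u equal the inner series; expand the outer function in u and truncate.
[u^0] = 1;  [u^1] = 1;  [u^2] = 1;  [u^3] = 4/3;  [u^4] = 5/3;  [u^5] = 32/15;  [u^6] = 122/45.

122*u^6/45 + 32*u^5/15 + 5*u^4/3 + 4*u^3/3 + u^2 + u + 1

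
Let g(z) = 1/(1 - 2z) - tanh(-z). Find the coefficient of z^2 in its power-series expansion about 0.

Add the two expansions coefficient-wise.
g(0) = 1
g′(0) = 3
g′′(0) = 8
Then c_k = g^(k)(0)/k! gives each Taylor coefficient.

4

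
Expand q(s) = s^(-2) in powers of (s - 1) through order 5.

[(s - 1)^0] = 1;  [(s - 1)^1] = -2;  [(s - 1)^2] = 3;  [(s - 1)^3] = -4;  [(s - 1)^4] = 5;  [(s - 1)^5] = -6.

-6*(s - 1)^5 + 5*(s - 1)^4 - 4*(s - 1)^3 + 3*(s - 1)^2 - 2*(s - 1) + 1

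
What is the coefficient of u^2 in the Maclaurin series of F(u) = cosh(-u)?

1/2

F(0) = 1
F′(0) = 0
F′′(0) = 1
So c_2 = F′′(0)/2! = 1/2.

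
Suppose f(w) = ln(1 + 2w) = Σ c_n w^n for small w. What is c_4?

[w^0] = 0;  [w^1] = 2;  [w^2] = -2;  [w^3] = 8/3;  [w^4] = -4.

-4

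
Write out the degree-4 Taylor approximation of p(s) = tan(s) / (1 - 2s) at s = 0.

26*s^4/3 + 13*s^3/3 + 2*s^2 + s

Expand each factor separately, then convolve coefficients.
p(0) = 0
p′(0) = 1
p′′(0) = 4
p′′′(0) = 26
p^(4)(0) = 208
Then c_k = p^(k)(0)/k! gives each Taylor coefficient.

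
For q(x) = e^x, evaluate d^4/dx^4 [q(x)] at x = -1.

e^(-1)

From the series, [(x + 1)^4] q = e^(-1)/24; multiply by 4! = 24 to get e^(-1).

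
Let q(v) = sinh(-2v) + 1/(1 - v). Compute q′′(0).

Add the two expansions coefficient-wise.
From the series, [v^2] q = 1; multiply by 2! = 2 to get 2.

2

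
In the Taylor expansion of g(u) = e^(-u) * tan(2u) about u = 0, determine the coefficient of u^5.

341/60

Expand each factor separately, then convolve coefficients.
g(0) = 0
g′(0) = 2
g′′(0) = -4
g′′′(0) = 22
g^(4)(0) = -72
g^(5)(0) = 682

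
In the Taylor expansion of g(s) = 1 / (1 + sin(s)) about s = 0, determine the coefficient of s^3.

Use the geometric series for the reciprocal, then substitute.
g(0) = 1
g′(0) = -1
g′′(0) = 2
g′′′(0) = -5

-5/6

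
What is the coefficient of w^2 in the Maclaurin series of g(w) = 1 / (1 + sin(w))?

Write 1/(1+u) = 1 - u + u^2 - u^3 + ... and substitute the series for u.

1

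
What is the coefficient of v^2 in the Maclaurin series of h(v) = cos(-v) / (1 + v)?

1/2

Multiply the two series term by term and collect like powers.
h(0) = 1
h′(0) = -1
h′′(0) = 1
So c_2 = h′′(0)/2! = 1/2.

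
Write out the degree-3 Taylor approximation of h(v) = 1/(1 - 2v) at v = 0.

Apply the Taylor formula c_k = f^(k)(a)/k!.

8*v^3 + 4*v^2 + 2*v + 1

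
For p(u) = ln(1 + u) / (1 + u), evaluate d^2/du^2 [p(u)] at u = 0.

Expand each factor separately, then convolve coefficients.
The coefficient of u^2 in the expansion is -3/2, so p′′(0) = 2! * (-3/2) = -3.

-3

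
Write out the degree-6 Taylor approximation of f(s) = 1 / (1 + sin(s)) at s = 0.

Use the geometric series for the reciprocal, then substitute.
f(0) = 1
f′(0) = -1
f′′(0) = 2
f′′′(0) = -5
f^(4)(0) = 16
f^(5)(0) = -61
f^(6)(0) = 272

17*s^6/45 - 61*s^5/120 + 2*s^4/3 - 5*s^3/6 + s^2 - s + 1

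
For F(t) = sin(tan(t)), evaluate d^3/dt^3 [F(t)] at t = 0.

1

Let u equal the inner series; expand the outer function in u and truncate.
The coefficient of t^3 in the expansion is 1/6, so F′′′(0) = 3! * (1/6) = 1.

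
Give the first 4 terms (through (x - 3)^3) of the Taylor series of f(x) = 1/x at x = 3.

-(x - 3)^3/81 + (x - 3)^2/27 - (x - 3)/9 + 1/3

f(3) = 1/3
f′(3) = -1/9
f′′(3) = 2/27
f′′′(3) = -2/27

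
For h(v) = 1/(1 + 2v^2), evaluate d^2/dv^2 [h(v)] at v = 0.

The coefficient of v^2 in the expansion is -2, so h′′(0) = 2! * (-2) = -4.

-4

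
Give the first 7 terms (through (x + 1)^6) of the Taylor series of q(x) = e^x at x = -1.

(x + 1)^6*e^(-1)/720 + (x + 1)^5*e^(-1)/120 + (x + 1)^4*e^(-1)/24 + (x + 1)^3*e^(-1)/6 + (x + 1)^2*e^(-1)/2 + (x + 1)*e^(-1) + e^(-1)

Apply the Taylor formula c_k = f^(k)(a)/k!.
[(x + 1)^0] = e^(-1);  [(x + 1)^1] = e^(-1);  [(x + 1)^2] = e^(-1)/2;  [(x + 1)^3] = e^(-1)/6;  [(x + 1)^4] = e^(-1)/24;  [(x + 1)^5] = e^(-1)/120;  [(x + 1)^6] = e^(-1)/720.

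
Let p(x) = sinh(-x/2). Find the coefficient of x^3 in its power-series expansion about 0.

Use the known series and substitute for the argument.
p(0) = 0
p′(0) = -1/2
p′′(0) = 0
p′′′(0) = -1/8
The Taylor polynomial is Σ p^(k)(0)/k! · x^k.

-1/48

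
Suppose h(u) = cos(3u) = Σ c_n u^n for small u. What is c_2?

-9/2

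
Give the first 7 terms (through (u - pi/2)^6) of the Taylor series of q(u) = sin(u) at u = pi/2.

-(u - pi/2)^6/720 + (u - pi/2)^4/24 - (u - pi/2)^2/2 + 1

Differentiate repeatedly and evaluate at the center.
q(pi/2) = 1
q′(pi/2) = 0
q′′(pi/2) = -1
q′′′(pi/2) = 0
q^(4)(pi/2) = 1
q^(5)(pi/2) = 0
q^(6)(pi/2) = -1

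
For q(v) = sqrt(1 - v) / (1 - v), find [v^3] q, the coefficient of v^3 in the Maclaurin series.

Multiply the two series term by term and collect like powers.

5/16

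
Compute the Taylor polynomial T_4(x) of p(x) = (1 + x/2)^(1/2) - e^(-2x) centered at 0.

-4111*x^4/6144 + 515*x^3/384 - 65*x^2/32 + 9*x/4

Add the two expansions coefficient-wise.
[x^0] = 0;  [x^1] = 9/4;  [x^2] = -65/32;  [x^3] = 515/384;  [x^4] = -4111/6144.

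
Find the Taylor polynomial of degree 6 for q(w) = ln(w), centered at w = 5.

-(w - 5)^6/93750 + (w - 5)^5/15625 - (w - 5)^4/2500 + (w - 5)^3/375 - (w - 5)^2/50 + (w - 5)/5 + ln(5)

q(5) = ln(5)
q′(5) = 1/5
q′′(5) = -1/25
q′′′(5) = 2/125
q^(4)(5) = -6/625
q^(5)(5) = 24/3125
q^(6)(5) = -24/3125
The Taylor polynomial is Σ q^(k)(5)/k! · (w - 5)^k.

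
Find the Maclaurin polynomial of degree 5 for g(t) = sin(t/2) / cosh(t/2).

Invert the denominator's series and multiply.

3*t^5/320 - t^3/12 + t/2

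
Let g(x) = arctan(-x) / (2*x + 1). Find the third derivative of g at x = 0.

Use 1/(1 - r) = Σ r^k on the denominator, then take the Cauchy product.
From the series, [x^3] g = -11/3; multiply by 3! = 6 to get -22.

-22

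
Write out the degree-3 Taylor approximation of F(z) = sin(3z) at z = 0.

Use the known series and substitute for the argument.
F(0) = 0
F′(0) = 3
F′′(0) = 0
F′′′(0) = -27

-9*z^3/2 + 3*z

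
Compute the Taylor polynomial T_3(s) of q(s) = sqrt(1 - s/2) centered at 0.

-s^3/128 - s^2/32 - s/4 + 1

Differentiate repeatedly and evaluate at the center.
[s^0] = 1;  [s^1] = -1/4;  [s^2] = -1/32;  [s^3] = -1/128.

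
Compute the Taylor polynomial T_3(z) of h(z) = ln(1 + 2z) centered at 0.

8*z^3/3 - 2*z^2 + 2*z

h(0) = 0
h′(0) = 2
h′′(0) = -4
h′′′(0) = 16
Then c_k = h^(k)(0)/k! gives each Taylor coefficient.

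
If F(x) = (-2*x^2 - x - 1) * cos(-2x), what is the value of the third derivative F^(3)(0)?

12

Shift and add copies of the series according to the polynomial's terms.
The coefficient of x^3 in the expansion is 2, so F′′′(0) = 3! * (2) = 12.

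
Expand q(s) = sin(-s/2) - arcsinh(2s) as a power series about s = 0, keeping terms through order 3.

Expand each term separately and add.

65*s^3/48 - 5*s/2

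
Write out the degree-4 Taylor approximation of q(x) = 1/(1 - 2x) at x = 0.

16*x^4 + 8*x^3 + 4*x^2 + 2*x + 1

Apply the Taylor formula c_k = f^(k)(a)/k!.
[x^0] = 1;  [x^1] = 2;  [x^2] = 4;  [x^3] = 8;  [x^4] = 16.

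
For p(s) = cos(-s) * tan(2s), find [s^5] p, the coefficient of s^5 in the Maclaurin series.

Take the Cauchy product of the two expansions.
p(0) = 0
p′(0) = 2
p′′(0) = 0
p′′′(0) = 10
p^(4)(0) = 0
p^(5)(0) = 362
Then c_k = p^(k)(0)/k! gives each Taylor coefficient.

181/60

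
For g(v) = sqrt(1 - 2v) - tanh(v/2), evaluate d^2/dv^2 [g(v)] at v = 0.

Expand each term separately and add.
The coefficient of v^2 in the expansion is -1/2, so g′′(0) = 2! * (-1/2) = -1.

-1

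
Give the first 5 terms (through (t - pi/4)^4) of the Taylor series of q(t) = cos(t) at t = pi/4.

q(pi/4) = sqrt(2)/2
q′(pi/4) = -sqrt(2)/2
q′′(pi/4) = -sqrt(2)/2
q′′′(pi/4) = sqrt(2)/2
q^(4)(pi/4) = sqrt(2)/2
The Taylor polynomial is Σ q^(k)(pi/4)/k! · (t - pi/4)^k.

sqrt(2)*(t - pi/4)^4/48 + sqrt(2)*(t - pi/4)^3/12 - sqrt(2)*(t - pi/4)^2/4 - sqrt(2)*(t - pi/4)/2 + sqrt(2)/2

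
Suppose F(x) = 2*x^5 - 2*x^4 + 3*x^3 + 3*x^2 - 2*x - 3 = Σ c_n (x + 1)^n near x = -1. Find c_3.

Use the known series and substitute for the argument.

31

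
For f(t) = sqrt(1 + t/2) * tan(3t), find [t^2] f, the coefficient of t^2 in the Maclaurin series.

Multiply the two series term by term and collect like powers.
f(0) = 0
f′(0) = 3
f′′(0) = 3/2

3/4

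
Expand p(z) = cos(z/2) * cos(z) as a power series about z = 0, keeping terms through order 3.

Expand each factor separately, then convolve coefficients.
[z^0] = 1;  [z^1] = 0;  [z^2] = -5/8;  [z^3] = 0.

1 - 5*z^2/8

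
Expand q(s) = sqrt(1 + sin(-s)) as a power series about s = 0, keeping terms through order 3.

s^3/48 - s^2/8 - s/2 + 1

Substitute the inner expansion into the outer series and collect powers.
q(0) = 1
q′(0) = -1/2
q′′(0) = -1/4
q′′′(0) = 1/8
Then c_k = q^(k)(0)/k! gives each Taylor coefficient.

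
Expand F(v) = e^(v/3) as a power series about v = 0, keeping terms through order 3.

v^3/162 + v^2/18 + v/3 + 1

Use the known series and substitute for the argument.
F(0) = 1
F′(0) = 1/3
F′′(0) = 1/9
F′′′(0) = 1/27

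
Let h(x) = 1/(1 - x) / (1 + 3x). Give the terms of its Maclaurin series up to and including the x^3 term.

Multiply the two series term by term and collect like powers.
h(0) = 1
h′(0) = -2
h′′(0) = 14
h′′′(0) = -120

-20*x^3 + 7*x^2 - 2*x + 1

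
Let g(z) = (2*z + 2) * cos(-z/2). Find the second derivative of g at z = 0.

Multiply each power in the prefactor through the base expansion.
The coefficient of z^2 in the expansion is -1/4, so g′′(0) = 2! * (-1/4) = -1/2.

-1/2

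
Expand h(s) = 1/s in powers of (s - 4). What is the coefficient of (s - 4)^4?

[(s - 4)^0] = 1/4;  [(s - 4)^1] = -1/16;  [(s - 4)^2] = 1/64;  [(s - 4)^3] = -1/256;  [(s - 4)^4] = 1/1024.
So c_4 = h^(4)(4)/4! = 1/1024.

1/1024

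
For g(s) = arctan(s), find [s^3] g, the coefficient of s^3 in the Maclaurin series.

g(0) = 0
g′(0) = 1
g′′(0) = 0
g′′′(0) = -2
Then c_k = g^(k)(0)/k! gives each Taylor coefficient.

-1/3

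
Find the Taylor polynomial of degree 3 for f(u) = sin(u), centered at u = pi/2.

f(pi/2) = 1
f′(pi/2) = 0
f′′(pi/2) = -1
f′′′(pi/2) = 0
Dividing each by k! gives the coefficients c_0, ..., c_3.

1 - (u - pi/2)^2/2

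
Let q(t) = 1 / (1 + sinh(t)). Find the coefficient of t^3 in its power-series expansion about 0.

-7/6

Write 1/(1+u) = 1 - u + u^2 - u^3 + ... and substitute the series for u.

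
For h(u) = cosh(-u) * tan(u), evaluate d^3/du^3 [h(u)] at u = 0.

Write out both Maclaurin series and multiply, keeping only the needed powers.
The coefficient of u^3 in the expansion is 5/6, so h′′′(0) = 3! * (5/6) = 5.

5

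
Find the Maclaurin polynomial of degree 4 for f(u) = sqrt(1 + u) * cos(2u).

Take the Cauchy product of the two expansions.
[u^0] = 1;  [u^1] = 1/2;  [u^2] = -17/8;  [u^3] = -15/16;  [u^4] = 337/384.

337*u^4/384 - 15*u^3/16 - 17*u^2/8 + u/2 + 1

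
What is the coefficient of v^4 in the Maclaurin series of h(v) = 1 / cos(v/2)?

5/384

Divide the numerator series by the denominator series (power-series long division).
h(0) = 1
h′(0) = 0
h′′(0) = 1/4
h′′′(0) = 0
h^(4)(0) = 5/16
So c_4 = h^(4)(0)/4! = 5/384.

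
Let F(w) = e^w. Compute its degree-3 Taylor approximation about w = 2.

(w - 2)^3*e^(2)/6 + (w - 2)^2*e^(2)/2 + (w - 2)*e^(2) + e^(2)

[(w - 2)^0] = e^(2);  [(w - 2)^1] = e^(2);  [(w - 2)^2] = e^(2)/2;  [(w - 2)^3] = e^(2)/6.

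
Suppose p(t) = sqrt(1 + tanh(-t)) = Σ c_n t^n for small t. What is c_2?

-1/8

Plug the Maclaurin series of the inner function into that of the outer and collect terms.
p(0) = 1
p′(0) = -1/2
p′′(0) = -1/4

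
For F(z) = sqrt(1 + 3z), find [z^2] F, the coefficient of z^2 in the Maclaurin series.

-9/8

F(0) = 1
F′(0) = 3/2
F′′(0) = -9/4
So c_2 = F′′(0)/2! = -9/8.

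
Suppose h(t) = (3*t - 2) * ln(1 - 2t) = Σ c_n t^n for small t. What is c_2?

Multiply each power in the prefactor through the base expansion.

-2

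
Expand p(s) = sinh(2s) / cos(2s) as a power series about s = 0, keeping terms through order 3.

16*s^3/3 + 2*s

Write the quotient as an unknown series and match coefficients against numerator = denominator · series.
p(0) = 0
p′(0) = 2
p′′(0) = 0
p′′′(0) = 32
Then c_k = p^(k)(0)/k! gives each Taylor coefficient.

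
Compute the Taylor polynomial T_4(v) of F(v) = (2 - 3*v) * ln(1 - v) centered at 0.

v^4/2 + 5*v^3/6 + 2*v^2 - 2*v

Shift and add copies of the series according to the polynomial's terms.
[v^0] = 0;  [v^1] = -2;  [v^2] = 2;  [v^3] = 5/6;  [v^4] = 1/2.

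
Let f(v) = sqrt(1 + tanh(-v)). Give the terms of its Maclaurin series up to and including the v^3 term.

Let u equal the inner series; expand the outer function in u and truncate.
[v^0] = 1;  [v^1] = -1/2;  [v^2] = -1/8;  [v^3] = 5/48.

5*v^3/48 - v^2/8 - v/2 + 1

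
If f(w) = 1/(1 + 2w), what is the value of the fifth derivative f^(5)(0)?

The coefficient of w^5 in the expansion is -32, so f^(5)(0) = 5! * (-32) = -3840.

-3840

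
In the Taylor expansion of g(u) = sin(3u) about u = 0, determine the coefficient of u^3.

-9/2

g(0) = 0
g′(0) = 3
g′′(0) = 0
g′′′(0) = -27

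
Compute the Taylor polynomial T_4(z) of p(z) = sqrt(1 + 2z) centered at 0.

[z^0] = 1;  [z^1] = 1;  [z^2] = -1/2;  [z^3] = 1/2;  [z^4] = -5/8.

-5*z^4/8 + z^3/2 - z^2/2 + z + 1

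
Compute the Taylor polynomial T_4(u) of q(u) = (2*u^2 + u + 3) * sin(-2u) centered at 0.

4*u^4/3 - 2*u^2 - 6*u

Multiply each power in the prefactor through the base expansion.
q(0) = 0
q′(0) = -6
q′′(0) = -4
q′′′(0) = 0
q^(4)(0) = 32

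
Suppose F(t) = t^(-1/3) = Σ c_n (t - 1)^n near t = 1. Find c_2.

2/9

F(1) = 1
F′(1) = -1/3
F′′(1) = 4/9
So c_2 = F′′(1)/2! = 2/9.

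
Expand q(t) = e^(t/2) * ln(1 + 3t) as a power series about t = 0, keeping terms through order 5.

25289*t^5/640 - 65*t^4/4 + 57*t^3/8 - 3*t^2 + 3*t

Take the Cauchy product of the two expansions.
q(0) = 0
q′(0) = 3
q′′(0) = -6
q′′′(0) = 171/4
q^(4)(0) = -390
q^(5)(0) = 75867/16
Dividing each by k! gives the coefficients c_0, ..., c_5.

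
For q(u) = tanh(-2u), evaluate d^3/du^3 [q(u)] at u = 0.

16

Compute the successive derivatives at the expansion point and divide by k!.
The coefficient of u^3 in the expansion is 8/3, so q′′′(0) = 3! * (8/3) = 16.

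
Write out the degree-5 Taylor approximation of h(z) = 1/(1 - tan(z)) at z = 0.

Plug the Maclaurin series of the inner function into that of the outer and collect terms.
h(0) = 1
h′(0) = 1
h′′(0) = 2
h′′′(0) = 8
h^(4)(0) = 40
h^(5)(0) = 256

32*z^5/15 + 5*z^4/3 + 4*z^3/3 + z^2 + z + 1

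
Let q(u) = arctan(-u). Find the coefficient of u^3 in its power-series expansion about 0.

Differentiate repeatedly and evaluate at the center.
So c_3 = q′′′(0)/3! = 1/3.

1/3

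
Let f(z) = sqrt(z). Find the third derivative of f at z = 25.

The coefficient of (z - 25)^3 in the expansion is 1/50000, so f′′′(25) = 3! * (1/50000) = 3/25000.

3/25000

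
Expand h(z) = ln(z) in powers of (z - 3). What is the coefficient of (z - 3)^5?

1/1215

h(3) = ln(3)
h′(3) = 1/3
h′′(3) = -1/9
h′′′(3) = 2/27
h^(4)(3) = -2/27
h^(5)(3) = 8/81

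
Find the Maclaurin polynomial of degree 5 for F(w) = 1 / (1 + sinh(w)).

Expand as Σ (-1)^k u^k with u equal to the inner function's series.
F(0) = 1
F′(0) = -1
F′′(0) = 2
F′′′(0) = -7
F^(4)(0) = 32
F^(5)(0) = -181
Then c_k = F^(k)(0)/k! gives each Taylor coefficient.

-181*w^5/120 + 4*w^4/3 - 7*w^3/6 + w^2 - w + 1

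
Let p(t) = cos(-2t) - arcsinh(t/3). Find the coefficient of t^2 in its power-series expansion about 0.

Add the two expansions coefficient-wise.
p(0) = 1
p′(0) = -1/3
p′′(0) = -4
So c_2 = p′′(0)/2! = -2.

-2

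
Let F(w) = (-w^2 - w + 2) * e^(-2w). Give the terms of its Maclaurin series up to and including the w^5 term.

2*w^5/15 + 2*w^4/3 - 8*w^3/3 + 5*w^2 - 5*w + 2

Multiply each power in the prefactor through the base expansion.
F(0) = 2
F′(0) = -5
F′′(0) = 10
F′′′(0) = -16
F^(4)(0) = 16
F^(5)(0) = 16
The Taylor polynomial is Σ F^(k)(0)/k! · w^k.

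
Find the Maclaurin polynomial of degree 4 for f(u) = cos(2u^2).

1 - 2*u^4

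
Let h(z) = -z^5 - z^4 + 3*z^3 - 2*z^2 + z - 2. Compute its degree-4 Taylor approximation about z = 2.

-11*(z - 2)^4 - 45*(z - 2)^3 - 88*(z - 2)^2 - 83*(z - 2) - 32

h(2) = -32
h′(2) = -83
h′′(2) = -176
h′′′(2) = -270
h^(4)(2) = -264
Dividing each by k! gives the coefficients c_0, ..., c_4.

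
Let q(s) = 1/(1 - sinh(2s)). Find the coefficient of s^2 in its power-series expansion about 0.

Substitute the inner expansion into the outer series and collect powers.
q(0) = 1
q′(0) = 2
q′′(0) = 8
So c_2 = q′′(0)/2! = 4.

4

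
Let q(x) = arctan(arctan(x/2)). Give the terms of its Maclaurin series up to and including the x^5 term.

11*x^5/480 - x^3/12 + x/2

Compose series: expand the inner function first, then feed it into the outer expansion.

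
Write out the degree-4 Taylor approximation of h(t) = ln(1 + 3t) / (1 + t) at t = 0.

-147*t^4/4 + 33*t^3/2 - 15*t^2/2 + 3*t

Write out both Maclaurin series and multiply, keeping only the needed powers.
[t^0] = 0;  [t^1] = 3;  [t^2] = -15/2;  [t^3] = 33/2;  [t^4] = -147/4.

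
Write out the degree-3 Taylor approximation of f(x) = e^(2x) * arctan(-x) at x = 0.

Expand each factor separately, then convolve coefficients.
f(0) = 0
f′(0) = -1
f′′(0) = -4
f′′′(0) = -10
Dividing each by k! gives the coefficients c_0, ..., c_3.

-5*x^3/3 - 2*x^2 - x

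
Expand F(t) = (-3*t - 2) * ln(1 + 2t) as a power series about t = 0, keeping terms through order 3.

2*t^3/3 - 2*t^2 - 4*t

Multiply each power in the prefactor through the base expansion.
F(0) = 0
F′(0) = -4
F′′(0) = -4
F′′′(0) = 4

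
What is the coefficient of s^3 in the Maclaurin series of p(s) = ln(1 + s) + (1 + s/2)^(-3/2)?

23/384

Expand each term separately and add.
[s^0] = 1;  [s^1] = 1/4;  [s^2] = -1/32;  [s^3] = 23/384.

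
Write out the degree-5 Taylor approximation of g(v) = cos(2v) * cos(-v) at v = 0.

Write out both Maclaurin series and multiply, keeping only the needed powers.
[v^0] = 1;  [v^1] = 0;  [v^2] = -5/2;  [v^3] = 0;  [v^4] = 41/24;  [v^5] = 0.

41*v^4/24 - 5*v^2/2 + 1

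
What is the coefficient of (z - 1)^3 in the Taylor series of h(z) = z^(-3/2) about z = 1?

-35/16

Differentiate repeatedly and evaluate at the center.
[(z - 1)^0] = 1;  [(z - 1)^1] = -3/2;  [(z - 1)^2] = 15/8;  [(z - 1)^3] = -35/16.
So c_3 = h′′′(1)/3! = -35/16.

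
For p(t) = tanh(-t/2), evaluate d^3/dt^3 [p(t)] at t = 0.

The coefficient of t^3 in the expansion is 1/24, so p′′′(0) = 3! * (1/24) = 1/4.

1/4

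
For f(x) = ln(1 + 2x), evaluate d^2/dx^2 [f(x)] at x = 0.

The coefficient of x^2 in the expansion is -2, so f′′(0) = 2! * (-2) = -4.

-4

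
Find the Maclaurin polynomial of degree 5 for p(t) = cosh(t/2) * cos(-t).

-7*t^4/384 - 3*t^2/8 + 1

Multiply the two series term by term and collect like powers.
[t^0] = 1;  [t^1] = 0;  [t^2] = -3/8;  [t^3] = 0;  [t^4] = -7/384;  [t^5] = 0.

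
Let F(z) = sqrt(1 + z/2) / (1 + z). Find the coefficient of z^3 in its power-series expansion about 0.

-91/128

Take the Cauchy product of the two expansions.
F(0) = 1
F′(0) = -3/4
F′′(0) = 23/16
F′′′(0) = -273/64
So c_3 = F′′′(0)/3! = -91/128.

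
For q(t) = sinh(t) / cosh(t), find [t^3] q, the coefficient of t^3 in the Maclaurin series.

-1/3

Divide the numerator series by the denominator series (power-series long division).
[t^0] = 0;  [t^1] = 1;  [t^2] = 0;  [t^3] = -1/3.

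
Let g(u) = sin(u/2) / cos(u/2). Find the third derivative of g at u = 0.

Divide the numerator series by the denominator series (power-series long division).
The coefficient of u^3 in the expansion is 1/24, so g′′′(0) = 3! * (1/24) = 1/4.

1/4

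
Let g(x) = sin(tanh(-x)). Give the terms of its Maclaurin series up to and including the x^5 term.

Compose series: expand the inner function first, then feed it into the outer expansion.
[x^0] = 0;  [x^1] = -1;  [x^2] = 0;  [x^3] = 1/2;  [x^4] = 0;  [x^5] = -37/120.

-37*x^5/120 + x^3/2 - x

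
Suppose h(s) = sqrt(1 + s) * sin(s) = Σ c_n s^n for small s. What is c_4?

-1/48

Write out both Maclaurin series and multiply, keeping only the needed powers.
h(0) = 0
h′(0) = 1
h′′(0) = 1
h′′′(0) = -7/4
h^(4)(0) = -1/2
Then c_k = h^(k)(0)/k! gives each Taylor coefficient.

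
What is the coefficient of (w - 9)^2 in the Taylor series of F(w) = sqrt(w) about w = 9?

-1/216

Compute the successive derivatives at the expansion point and divide by k!.
F(9) = 3
F′(9) = 1/6
F′′(9) = -1/108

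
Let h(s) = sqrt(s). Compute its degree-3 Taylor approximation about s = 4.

Apply the Taylor formula c_k = f^(k)(a)/k!.
h(4) = 2
h′(4) = 1/4
h′′(4) = -1/32
h′′′(4) = 3/256
Then c_k = h^(k)(4)/k! gives each Taylor coefficient.

(s - 4)^3/512 - (s - 4)^2/64 + (s - 4)/4 + 2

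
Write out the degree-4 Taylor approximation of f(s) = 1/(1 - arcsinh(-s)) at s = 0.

2*s^4/3 - 5*s^3/6 + s^2 - s + 1

Substitute the inner expansion into the outer series and collect powers.
f(0) = 1
f′(0) = -1
f′′(0) = 2
f′′′(0) = -5
f^(4)(0) = 16
Then c_k = f^(k)(0)/k! gives each Taylor coefficient.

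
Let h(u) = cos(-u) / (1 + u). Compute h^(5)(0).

-65

Write out both Maclaurin series and multiply, keeping only the needed powers.
From the series, [u^5] h = -13/24; multiply by 5! = 120 to get -65.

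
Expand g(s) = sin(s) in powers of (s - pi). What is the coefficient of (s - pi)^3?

1/6

Use the known series and substitute for the argument.
g(pi) = 0
g′(pi) = -1
g′′(pi) = 0
g′′′(pi) = 1
Dividing each by k! gives the coefficients c_0, ..., c_3.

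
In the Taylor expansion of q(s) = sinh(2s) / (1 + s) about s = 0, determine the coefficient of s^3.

Expand each factor separately, then convolve coefficients.
[s^0] = 0;  [s^1] = 2;  [s^2] = -2;  [s^3] = 10/3.

10/3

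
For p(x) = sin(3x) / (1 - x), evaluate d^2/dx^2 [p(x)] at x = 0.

6

Write out both Maclaurin series and multiply, keeping only the needed powers.
From the series, [x^2] p = 3; multiply by 2! = 2 to get 6.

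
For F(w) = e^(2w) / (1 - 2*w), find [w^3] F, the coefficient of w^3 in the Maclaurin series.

64/3

Multiply the numerator's expansion by the denominator's geometric series.
F(0) = 1
F′(0) = 4
F′′(0) = 20
F′′′(0) = 128
Dividing each by k! gives the coefficients c_0, ..., c_3.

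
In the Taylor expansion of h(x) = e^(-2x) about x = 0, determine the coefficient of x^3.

-4/3

h(0) = 1
h′(0) = -2
h′′(0) = 4
h′′′(0) = -8
So c_3 = h′′′(0)/3! = -4/3.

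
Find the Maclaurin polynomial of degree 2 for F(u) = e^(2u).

2*u^2 + 2*u + 1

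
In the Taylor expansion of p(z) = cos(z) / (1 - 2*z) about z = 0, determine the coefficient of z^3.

7

Use 1/(1 - r) = Σ r^k on the denominator, then take the Cauchy product.
p(0) = 1
p′(0) = 2
p′′(0) = 7
p′′′(0) = 42
The Taylor polynomial is Σ p^(k)(0)/k! · z^k.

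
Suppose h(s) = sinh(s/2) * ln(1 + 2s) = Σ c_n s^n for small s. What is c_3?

-1

Write out both Maclaurin series and multiply, keeping only the needed powers.
h(0) = 0
h′(0) = 0
h′′(0) = 2
h′′′(0) = -6
Dividing each by k! gives the coefficients c_0, ..., c_3.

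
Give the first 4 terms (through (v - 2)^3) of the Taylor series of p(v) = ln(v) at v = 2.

p(2) = ln(2)
p′(2) = 1/2
p′′(2) = -1/4
p′′′(2) = 1/4

(v - 2)^3/24 - (v - 2)^2/8 + (v - 2)/2 + ln(2)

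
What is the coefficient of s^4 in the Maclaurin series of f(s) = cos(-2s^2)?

-2

Compute the successive derivatives at the expansion point and divide by k!.
f(0) = 1
f′(0) = 0
f′′(0) = 0
f′′′(0) = 0
f^(4)(0) = -48
The Taylor polynomial is Σ f^(k)(0)/k! · s^k.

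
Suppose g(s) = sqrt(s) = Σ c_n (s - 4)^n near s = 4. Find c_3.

1/512

g(4) = 2
g′(4) = 1/4
g′′(4) = -1/32
g′′′(4) = 3/256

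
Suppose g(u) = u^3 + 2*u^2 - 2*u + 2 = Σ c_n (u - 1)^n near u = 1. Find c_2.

5

Compute the successive derivatives at the expansion point and divide by k!.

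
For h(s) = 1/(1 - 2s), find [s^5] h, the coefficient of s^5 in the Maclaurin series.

Use the known series and substitute for the argument.
[s^0] = 1;  [s^1] = 2;  [s^2] = 4;  [s^3] = 8;  [s^4] = 16;  [s^5] = 32.

32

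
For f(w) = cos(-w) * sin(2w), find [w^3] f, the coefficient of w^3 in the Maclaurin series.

-7/3

Multiply the two series term by term and collect like powers.
f(0) = 0
f′(0) = 2
f′′(0) = 0
f′′′(0) = -14
Then c_k = f^(k)(0)/k! gives each Taylor coefficient.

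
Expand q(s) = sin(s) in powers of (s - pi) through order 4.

Use the known series and substitute for the argument.
q(pi) = 0
q′(pi) = -1
q′′(pi) = 0
q′′′(pi) = 1
q^(4)(pi) = 0
Then c_k = q^(k)(pi)/k! gives each Taylor coefficient.

(s - pi)^3/6 - (s - pi)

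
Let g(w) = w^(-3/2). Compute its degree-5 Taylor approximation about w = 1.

-693*(w - 1)^5/256 + 315*(w - 1)^4/128 - 35*(w - 1)^3/16 + 15*(w - 1)^2/8 - 3*(w - 1)/2 + 1

Apply the Taylor formula c_k = f^(k)(a)/k!.
g(1) = 1
g′(1) = -3/2
g′′(1) = 15/4
g′′′(1) = -105/8
g^(4)(1) = 945/16
g^(5)(1) = -10395/32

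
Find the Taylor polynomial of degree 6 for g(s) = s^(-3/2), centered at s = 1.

3003*(s - 1)^6/1024 - 693*(s - 1)^5/256 + 315*(s - 1)^4/128 - 35*(s - 1)^3/16 + 15*(s - 1)^2/8 - 3*(s - 1)/2 + 1

[(s - 1)^0] = 1;  [(s - 1)^1] = -3/2;  [(s - 1)^2] = 15/8;  [(s - 1)^3] = -35/16;  [(s - 1)^4] = 315/128;  [(s - 1)^5] = -693/256;  [(s - 1)^6] = 3003/1024.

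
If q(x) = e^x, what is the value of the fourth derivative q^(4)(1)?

e

From the series, [(x - 1)^4] q = e/24; multiply by 4! = 24 to get e.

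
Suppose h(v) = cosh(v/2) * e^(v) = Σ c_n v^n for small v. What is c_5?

Expand each factor separately, then convolve coefficients.
[v^0] = 1;  [v^1] = 1;  [v^2] = 5/8;  [v^3] = 7/24;  [v^4] = 41/384;  [v^5] = 61/1920.

61/1920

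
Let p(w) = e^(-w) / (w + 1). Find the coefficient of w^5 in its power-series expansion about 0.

Multiply the numerator's expansion by the denominator's geometric series.
So c_5 = p^(5)(0)/5! = -163/60.

-163/60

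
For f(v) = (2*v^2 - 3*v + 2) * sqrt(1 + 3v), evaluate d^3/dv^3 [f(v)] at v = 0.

Shift and add copies of the series according to the polynomial's terms.
The coefficient of v^3 in the expansion is 39/4, so f′′′(0) = 3! * (39/4) = 117/2.

117/2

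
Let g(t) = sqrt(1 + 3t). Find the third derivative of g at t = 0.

81/8

From the series, [t^3] g = 27/16; multiply by 3! = 6 to get 81/8.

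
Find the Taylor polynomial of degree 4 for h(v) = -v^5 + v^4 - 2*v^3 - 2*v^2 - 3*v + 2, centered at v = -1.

6*(v + 1)^4 - 16*(v + 1)^3 + 20*(v + 1)^2 - 14*(v + 1) + 7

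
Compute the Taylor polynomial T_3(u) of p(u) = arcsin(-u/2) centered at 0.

Apply the Taylor formula c_k = f^(k)(a)/k!.
p(0) = 0
p′(0) = -1/2
p′′(0) = 0
p′′′(0) = -1/8
The Taylor polynomial is Σ p^(k)(0)/k! · u^k.

-u^3/48 - u/2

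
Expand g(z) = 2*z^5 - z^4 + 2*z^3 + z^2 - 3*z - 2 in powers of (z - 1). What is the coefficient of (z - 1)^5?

2

g(1) = -1
g′(1) = 11
g′′(1) = 42
g′′′(1) = 108
g^(4)(1) = 216
g^(5)(1) = 240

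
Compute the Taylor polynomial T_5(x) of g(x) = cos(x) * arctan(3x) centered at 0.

2129*x^5/40 - 21*x^3/2 + 3*x

Multiply the two series term by term and collect like powers.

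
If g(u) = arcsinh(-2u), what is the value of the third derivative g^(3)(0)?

The coefficient of u^3 in the expansion is 4/3, so g′′′(0) = 3! * (4/3) = 8.

8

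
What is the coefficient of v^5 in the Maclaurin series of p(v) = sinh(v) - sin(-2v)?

Add the two expansions coefficient-wise.
p(0) = 0
p′(0) = 3
p′′(0) = 0
p′′′(0) = -7
p^(4)(0) = 0
p^(5)(0) = 33
Dividing each by k! gives the coefficients c_0, ..., c_5.

11/40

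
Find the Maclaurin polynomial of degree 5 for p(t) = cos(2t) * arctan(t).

23*t^5/15 - 7*t^3/3 + t

Write out both Maclaurin series and multiply, keeping only the needed powers.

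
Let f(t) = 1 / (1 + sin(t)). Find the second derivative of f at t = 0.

2

Write 1/(1+u) = 1 - u + u^2 - u^3 + ... and substitute the series for u.
The coefficient of t^2 in the expansion is 1, so f′′(0) = 2! * (1) = 2.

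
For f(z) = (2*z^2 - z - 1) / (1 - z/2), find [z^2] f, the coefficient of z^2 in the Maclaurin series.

5/4

Distribute the polynomial across the series and collect like powers.
f(0) = -1
f′(0) = -3/2
f′′(0) = 5/2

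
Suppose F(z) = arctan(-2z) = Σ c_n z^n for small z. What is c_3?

8/3

F(0) = 0
F′(0) = -2
F′′(0) = 0
F′′′(0) = 16
So c_3 = F′′′(0)/3! = 8/3.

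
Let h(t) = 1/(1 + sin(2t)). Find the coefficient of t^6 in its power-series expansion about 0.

1088/45

Compose series: expand the inner function first, then feed it into the outer expansion.
h(0) = 1
h′(0) = -2
h′′(0) = 8
h′′′(0) = -40
h^(4)(0) = 256
h^(5)(0) = -1952
h^(6)(0) = 17408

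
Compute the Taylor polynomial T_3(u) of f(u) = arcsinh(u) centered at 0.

-u^3/6 + u

[u^0] = 0;  [u^1] = 1;  [u^2] = 0;  [u^3] = -1/6.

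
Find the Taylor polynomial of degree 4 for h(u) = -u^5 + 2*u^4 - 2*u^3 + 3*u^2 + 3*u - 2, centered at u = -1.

7*(u + 1)^4 - 20*(u + 1)^3 + 31*(u + 1)^2 - 22*(u + 1) + 3

h(-1) = 3
h′(-1) = -22
h′′(-1) = 62
h′′′(-1) = -120
h^(4)(-1) = 168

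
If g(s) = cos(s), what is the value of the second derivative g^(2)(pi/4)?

Apply the Taylor formula c_k = f^(k)(a)/k!.
The coefficient of (s - pi/4)^2 in the expansion is -sqrt(2)/4, so g′′(pi/4) = 2! * (-sqrt(2)/4) = -sqrt(2)/2.

-sqrt(2)/2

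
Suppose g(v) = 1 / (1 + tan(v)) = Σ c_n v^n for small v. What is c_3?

-4/3

Write 1/(1+u) = 1 - u + u^2 - u^3 + ... and substitute the series for u.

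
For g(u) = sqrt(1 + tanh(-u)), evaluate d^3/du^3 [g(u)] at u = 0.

5/8

Compose series: expand the inner function first, then feed it into the outer expansion.
The coefficient of u^3 in the expansion is 5/48, so g′′′(0) = 3! * (5/48) = 5/8.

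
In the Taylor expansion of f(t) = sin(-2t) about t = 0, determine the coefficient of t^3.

f(0) = 0
f′(0) = -2
f′′(0) = 0
f′′′(0) = 8
So c_3 = f′′′(0)/3! = 4/3.

4/3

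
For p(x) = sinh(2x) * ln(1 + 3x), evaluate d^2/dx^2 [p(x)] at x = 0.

12

Write out both Maclaurin series and multiply, keeping only the needed powers.
From the series, [x^2] p = 6; multiply by 2! = 2 to get 12.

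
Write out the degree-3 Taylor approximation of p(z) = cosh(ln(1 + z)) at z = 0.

Substitute the inner expansion into the outer series and collect powers.

-z^3/2 + z^2/2 + 1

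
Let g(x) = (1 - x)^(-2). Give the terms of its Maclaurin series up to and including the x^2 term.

3*x^2 + 2*x + 1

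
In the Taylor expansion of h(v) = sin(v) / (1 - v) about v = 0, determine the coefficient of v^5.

101/120

Take the Cauchy product of the two expansions.
So c_5 = h^(5)(0)/5! = 101/120.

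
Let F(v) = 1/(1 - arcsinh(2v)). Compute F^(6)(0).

23552

Plug the Maclaurin series of the inner function into that of the outer and collect terms.
From the series, [v^6] F = 1472/45; multiply by 6! = 720 to get 23552.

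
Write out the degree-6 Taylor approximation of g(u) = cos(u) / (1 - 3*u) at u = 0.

Multiply the numerator's expansion by the denominator's geometric series.
[u^0] = 1;  [u^1] = 3;  [u^2] = 17/2;  [u^3] = 51/2;  [u^4] = 1837/24;  [u^5] = 1837/8;  [u^6] = 495989/720.

495989*u^6/720 + 1837*u^5/8 + 1837*u^4/24 + 51*u^3/2 + 17*u^2/2 + 3*u + 1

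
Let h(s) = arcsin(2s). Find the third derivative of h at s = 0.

8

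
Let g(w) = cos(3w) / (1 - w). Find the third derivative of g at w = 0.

Take the Cauchy product of the two expansions.
The coefficient of w^3 in the expansion is -7/2, so g′′′(0) = 3! * (-7/2) = -21.

-21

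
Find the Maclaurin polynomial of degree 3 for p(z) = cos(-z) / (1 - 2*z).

7*z^3 + 7*z^2/2 + 2*z + 1

Use 1/(1 - r) = Σ r^k on the denominator, then take the Cauchy product.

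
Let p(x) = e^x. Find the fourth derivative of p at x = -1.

e^(-1)

Apply the Taylor formula c_k = f^(k)(a)/k!.
The coefficient of (x + 1)^4 in the expansion is e^(-1)/24, so p^(4)(-1) = 4! * (e^(-1)/24) = e^(-1).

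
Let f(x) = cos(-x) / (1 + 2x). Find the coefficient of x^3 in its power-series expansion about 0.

-7

Take the Cauchy product of the two expansions.
So c_3 = f′′′(0)/3! = -7.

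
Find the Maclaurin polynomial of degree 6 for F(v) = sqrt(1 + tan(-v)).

-5521*v^6/46080 - 601*v^5/3840 - 47*v^4/384 - 11*v^3/48 - v^2/8 - v/2 + 1

Compose series: expand the inner function first, then feed it into the outer expansion.
F(0) = 1
F′(0) = -1/2
F′′(0) = -1/4
F′′′(0) = -11/8
F^(4)(0) = -47/16
F^(5)(0) = -601/32
F^(6)(0) = -5521/64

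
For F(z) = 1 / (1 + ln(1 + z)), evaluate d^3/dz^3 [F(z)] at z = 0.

Expand as Σ (-1)^k u^k with u equal to the inner function's series.
The coefficient of z^3 in the expansion is -7/3, so F′′′(0) = 3! * (-7/3) = -14.

-14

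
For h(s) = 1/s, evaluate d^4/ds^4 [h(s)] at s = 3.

8/81

Compute the successive derivatives at the expansion point and divide by k!.
The coefficient of (s - 3)^4 in the expansion is 1/243, so h^(4)(3) = 4! * (1/243) = 8/81.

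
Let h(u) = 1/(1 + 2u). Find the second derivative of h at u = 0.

The coefficient of u^2 in the expansion is 4, so h′′(0) = 2! * (4) = 8.

8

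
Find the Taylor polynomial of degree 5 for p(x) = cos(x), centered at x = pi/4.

-sqrt(2)*(x - pi/4)^5/240 + sqrt(2)*(x - pi/4)^4/48 + sqrt(2)*(x - pi/4)^3/12 - sqrt(2)*(x - pi/4)^2/4 - sqrt(2)*(x - pi/4)/2 + sqrt(2)/2

p(pi/4) = sqrt(2)/2
p′(pi/4) = -sqrt(2)/2
p′′(pi/4) = -sqrt(2)/2
p′′′(pi/4) = sqrt(2)/2
p^(4)(pi/4) = sqrt(2)/2
p^(5)(pi/4) = -sqrt(2)/2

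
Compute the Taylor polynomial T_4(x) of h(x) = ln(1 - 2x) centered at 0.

-4*x^4 - 8*x^3/3 - 2*x^2 - 2*x

Apply the Taylor formula c_k = f^(k)(a)/k!.
h(0) = 0
h′(0) = -2
h′′(0) = -4
h′′′(0) = -16
h^(4)(0) = -96
Dividing each by k! gives the coefficients c_0, ..., c_4.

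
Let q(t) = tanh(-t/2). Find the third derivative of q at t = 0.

The coefficient of t^3 in the expansion is 1/24, so q′′′(0) = 3! * (1/24) = 1/4.

1/4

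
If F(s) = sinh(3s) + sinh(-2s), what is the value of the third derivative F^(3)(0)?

19

Add the two expansions coefficient-wise.
From the series, [s^3] F = 19/6; multiply by 3! = 6 to get 19.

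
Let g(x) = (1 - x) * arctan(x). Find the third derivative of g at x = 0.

-2

Multiply each power in the prefactor through the base expansion.
The coefficient of x^3 in the expansion is -1/3, so g′′′(0) = 3! * (-1/3) = -2.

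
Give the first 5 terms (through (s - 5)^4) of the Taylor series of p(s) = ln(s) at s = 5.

p(5) = ln(5)
p′(5) = 1/5
p′′(5) = -1/25
p′′′(5) = 2/125
p^(4)(5) = -6/625
The Taylor polynomial is Σ p^(k)(5)/k! · (s - 5)^k.

-(s - 5)^4/2500 + (s - 5)^3/375 - (s - 5)^2/50 + (s - 5)/5 + ln(5)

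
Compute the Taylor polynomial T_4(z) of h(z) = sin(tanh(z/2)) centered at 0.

Substitute the inner expansion into the outer series and collect powers.
[z^0] = 0;  [z^1] = 1/2;  [z^2] = 0;  [z^3] = -1/16;  [z^4] = 0.

-z^3/16 + z/2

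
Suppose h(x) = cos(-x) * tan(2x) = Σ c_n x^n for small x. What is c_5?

Write out both Maclaurin series and multiply, keeping only the needed powers.
So c_5 = h^(5)(0)/5! = 181/60.

181/60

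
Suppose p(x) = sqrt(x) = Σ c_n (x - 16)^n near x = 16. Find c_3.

[(x - 16)^0] = 4;  [(x - 16)^1] = 1/8;  [(x - 16)^2] = -1/512;  [(x - 16)^3] = 1/16384.
So c_3 = p′′′(16)/3! = 1/16384.

1/16384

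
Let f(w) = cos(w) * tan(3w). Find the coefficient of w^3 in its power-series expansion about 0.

15/2

Take the Cauchy product of the two expansions.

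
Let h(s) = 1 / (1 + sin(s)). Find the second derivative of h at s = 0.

Expand as Σ (-1)^k u^k with u equal to the inner function's series.
From the series, [s^2] h = 1; multiply by 2! = 2 to get 2.

2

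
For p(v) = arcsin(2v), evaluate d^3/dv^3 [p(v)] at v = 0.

8

The coefficient of v^3 in the expansion is 4/3, so p′′′(0) = 3! * (4/3) = 8.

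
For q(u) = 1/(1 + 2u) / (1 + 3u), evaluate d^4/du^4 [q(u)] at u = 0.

5064

Expand each factor separately, then convolve coefficients.
From the series, [u^4] q = 211; multiply by 4! = 24 to get 5064.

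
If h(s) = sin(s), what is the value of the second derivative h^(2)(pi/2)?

-1

From the series, [(s - pi/2)^2] h = -1/2; multiply by 2! = 2 to get -1.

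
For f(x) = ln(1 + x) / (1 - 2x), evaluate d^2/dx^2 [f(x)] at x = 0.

Take the Cauchy product of the two expansions.
From the series, [x^2] f = 3/2; multiply by 2! = 2 to get 3.

3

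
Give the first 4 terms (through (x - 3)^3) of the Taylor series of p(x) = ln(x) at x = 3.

(x - 3)^3/81 - (x - 3)^2/18 + (x - 3)/3 + ln(3)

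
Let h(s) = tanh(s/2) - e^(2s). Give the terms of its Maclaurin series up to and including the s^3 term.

-11*s^3/8 - 2*s^2 - 3*s/2 - 1

Add the two expansions coefficient-wise.
[s^0] = -1;  [s^1] = -3/2;  [s^2] = -2;  [s^3] = -11/8.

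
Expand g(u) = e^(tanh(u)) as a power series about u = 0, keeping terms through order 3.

Plug the Maclaurin series of the inner function into that of the outer and collect terms.

-u^3/6 + u^2/2 + u + 1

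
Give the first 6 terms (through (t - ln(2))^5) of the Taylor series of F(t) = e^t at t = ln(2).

(t - ln(2))^5/60 + (t - ln(2))^4/12 + (t - ln(2))^3/3 + (t - ln(2))^2 + 2*(t - ln(2)) + 2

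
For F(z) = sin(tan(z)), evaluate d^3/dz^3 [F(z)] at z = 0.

1

Substitute the inner expansion into the outer series and collect powers.
From the series, [z^3] F = 1/6; multiply by 3! = 6 to get 1.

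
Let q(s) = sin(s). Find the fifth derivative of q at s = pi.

The coefficient of (s - pi)^5 in the expansion is -1/120, so q^(5)(pi) = 5! * (-1/120) = -1.

-1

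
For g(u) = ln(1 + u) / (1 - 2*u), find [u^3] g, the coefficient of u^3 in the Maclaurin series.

Use 1/(1 - r) = Σ r^k on the denominator, then take the Cauchy product.
So c_3 = g′′′(0)/3! = 10/3.

10/3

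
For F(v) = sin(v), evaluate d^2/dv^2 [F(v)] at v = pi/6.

Apply the Taylor formula c_k = f^(k)(a)/k!.
From the series, [(v - pi/6)^2] F = -1/4; multiply by 2! = 2 to get -1/2.

-1/2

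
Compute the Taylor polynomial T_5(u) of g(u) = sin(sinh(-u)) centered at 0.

Compose series: expand the inner function first, then feed it into the outer expansion.
[u^0] = 0;  [u^1] = -1;  [u^2] = 0;  [u^3] = 0;  [u^4] = 0;  [u^5] = 1/15.

u^5/15 - u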